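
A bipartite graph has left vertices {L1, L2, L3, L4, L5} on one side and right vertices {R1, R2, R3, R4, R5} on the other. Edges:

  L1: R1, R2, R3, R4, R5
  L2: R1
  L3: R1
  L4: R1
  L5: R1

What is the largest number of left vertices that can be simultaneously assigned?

Unit-capacity flow: source→left, listed edges, right→sink; max matching = max flow.
Augmenting path L1→R1 (+1); matched 1.
Augmenting path L2→R1→L1→R2 (+1); matched 2.
No augmenting path remains; maximum matching = 2.
König certificate: {L1, R1} is a vertex cover of size 2 (every listed pair touches it), so no matching can be larger.

2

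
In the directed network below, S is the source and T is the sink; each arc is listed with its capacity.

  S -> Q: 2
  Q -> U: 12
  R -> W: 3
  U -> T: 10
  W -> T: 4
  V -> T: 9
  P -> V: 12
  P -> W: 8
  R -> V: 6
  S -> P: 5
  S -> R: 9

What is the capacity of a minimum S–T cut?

15

Augment S→P→V→T: bottleneck 5, flow now 5.
Augment S→Q→U→T: bottleneck 2, flow now 7.
Augment S→R→V→T: bottleneck 4, flow now 11.
Augment S→R→W→T: bottleneck 3, flow now 14.
Augment S→R→V→P→W→T: bottleneck 1, flow now 15. (uses reverse residual edge)
No augmenting path remains; maximum flow = 15.
By max-flow min-cut, the minimum cut capacity equals the max flow.
In the residual graph, reachable from S: {S, P, R, V, W}.
Min-cut edges: S→Q (2), V→T (9), W→T (4); capacity 2 + 9 + 4 = 15.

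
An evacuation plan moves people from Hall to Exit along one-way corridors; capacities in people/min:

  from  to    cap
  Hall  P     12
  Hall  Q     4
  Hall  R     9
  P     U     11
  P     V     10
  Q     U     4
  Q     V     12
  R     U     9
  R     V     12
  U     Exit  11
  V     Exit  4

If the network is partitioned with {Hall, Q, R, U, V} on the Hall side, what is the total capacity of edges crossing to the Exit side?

Edges leaving {Hall, Q, R, U, V}: Hall→P (12), U→Exit (11), V→Exit (4).
Cut capacity = 12 + 11 + 4 = 27.

27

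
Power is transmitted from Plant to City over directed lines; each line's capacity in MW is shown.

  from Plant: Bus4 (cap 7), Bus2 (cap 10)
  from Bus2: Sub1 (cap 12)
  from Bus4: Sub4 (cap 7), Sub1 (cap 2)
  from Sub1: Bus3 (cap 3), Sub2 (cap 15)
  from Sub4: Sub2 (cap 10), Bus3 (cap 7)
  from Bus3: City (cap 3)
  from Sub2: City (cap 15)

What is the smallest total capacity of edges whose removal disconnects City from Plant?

17

Augment Plant→Bus2→Sub1→Bus3→City: bottleneck 3, flow now 3.
Augment Plant→Bus2→Sub1→Sub2→City: bottleneck 7, flow now 10.
Augment Plant→Bus4→Sub1→Sub2→City: bottleneck 2, flow now 12.
Augment Plant→Bus4→Sub4→Sub2→City: bottleneck 5, flow now 17.
No augmenting path remains; maximum flow = 17.
By max-flow min-cut, the minimum cut capacity equals the max flow.
In the residual graph, reachable from Plant: {Plant}.
Min-cut edges: Plant→Bus2 (10), Plant→Bus4 (7); capacity 10 + 7 = 17.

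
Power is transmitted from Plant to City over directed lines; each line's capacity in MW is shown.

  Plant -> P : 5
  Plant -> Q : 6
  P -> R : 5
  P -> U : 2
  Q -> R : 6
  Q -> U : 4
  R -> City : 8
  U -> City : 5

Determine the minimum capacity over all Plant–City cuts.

11

Augment Plant→P→R→City: bottleneck 5, flow now 5.
Augment Plant→Q→R→City: bottleneck 3, flow now 8.
Augment Plant→Q→U→City: bottleneck 3, flow now 11.
No augmenting path remains; maximum flow = 11.
By max-flow min-cut, the minimum cut capacity equals the max flow.
In the residual graph, reachable from Plant: {Plant}.
Min-cut edges: Plant→P (5), Plant→Q (6); capacity 5 + 6 = 11.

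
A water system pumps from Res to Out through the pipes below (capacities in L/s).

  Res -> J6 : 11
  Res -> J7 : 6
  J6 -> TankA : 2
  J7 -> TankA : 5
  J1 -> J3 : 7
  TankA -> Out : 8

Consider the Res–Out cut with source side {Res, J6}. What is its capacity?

Edges leaving {Res, J6}: Res→J7 (6), J6→TankA (2).
Cut capacity = 6 + 2 = 8.

8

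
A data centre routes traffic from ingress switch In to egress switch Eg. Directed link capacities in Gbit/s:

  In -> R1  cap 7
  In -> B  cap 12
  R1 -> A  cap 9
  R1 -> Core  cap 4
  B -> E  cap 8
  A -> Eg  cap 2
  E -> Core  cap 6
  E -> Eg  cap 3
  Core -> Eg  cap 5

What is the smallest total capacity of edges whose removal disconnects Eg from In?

10

Augment In→R1→A→Eg: bottleneck 2, flow now 2.
Augment In→R1→Core→Eg: bottleneck 4, flow now 6.
Augment In→B→E→Eg: bottleneck 3, flow now 9.
Augment In→B→E→Core→Eg: bottleneck 1, flow now 10.
No augmenting path remains; maximum flow = 10.
By max-flow min-cut, the minimum cut capacity equals the max flow.
In the residual graph, reachable from In: {In, R1, B, A, E, Core}.
Min-cut edges: A→Eg (2), E→Eg (3), Core→Eg (5); capacity 2 + 3 + 5 = 10.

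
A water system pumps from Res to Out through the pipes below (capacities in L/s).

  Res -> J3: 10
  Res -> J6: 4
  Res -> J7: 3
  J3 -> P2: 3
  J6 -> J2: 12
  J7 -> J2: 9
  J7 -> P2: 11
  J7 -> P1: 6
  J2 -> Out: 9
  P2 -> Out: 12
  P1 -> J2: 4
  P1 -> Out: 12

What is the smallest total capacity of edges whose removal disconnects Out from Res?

Augment Res→J3→P2→Out: bottleneck 3, flow now 3.
Augment Res→J6→J2→Out: bottleneck 4, flow now 7.
Augment Res→J7→J2→Out: bottleneck 3, flow now 10.
No augmenting path remains; maximum flow = 10.
By max-flow min-cut, the minimum cut capacity equals the max flow.
In the residual graph, reachable from Res: {Res, J3}.
Min-cut edges: Res→J6 (4), Res→J7 (3), J3→P2 (3); capacity 4 + 3 + 3 = 10.

10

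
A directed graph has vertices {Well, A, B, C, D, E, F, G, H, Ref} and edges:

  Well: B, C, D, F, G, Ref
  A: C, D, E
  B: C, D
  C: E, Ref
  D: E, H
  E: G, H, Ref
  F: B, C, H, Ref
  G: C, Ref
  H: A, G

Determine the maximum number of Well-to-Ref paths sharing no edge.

5

Assign every edge capacity 1; by Menger, the answer equals the max flow.
Path Well→Ref (+1); total 1.
Path Well→C→Ref (+1); total 2.
Path Well→F→Ref (+1); total 3.
Path Well→G→Ref (+1); total 4.
Path Well→D→E→Ref (+1); total 5.
No residual Well→Ref path; max flow = 5.
Certifying cut of size 5: {C→Ref, E→Ref, G→Ref, Well→F, Well→Ref}.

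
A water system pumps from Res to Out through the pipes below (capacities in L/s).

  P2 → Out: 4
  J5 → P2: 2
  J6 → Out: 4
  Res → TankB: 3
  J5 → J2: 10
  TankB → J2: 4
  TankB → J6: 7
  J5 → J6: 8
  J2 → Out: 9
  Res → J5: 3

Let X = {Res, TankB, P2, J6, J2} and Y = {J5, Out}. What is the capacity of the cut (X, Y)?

20

Edges leaving {Res, TankB, P2, J6, J2}: Res→J5 (3), P2→Out (4), J6→Out (4), J2→Out (9).
Cut capacity = 3 + 4 + 4 + 9 = 20.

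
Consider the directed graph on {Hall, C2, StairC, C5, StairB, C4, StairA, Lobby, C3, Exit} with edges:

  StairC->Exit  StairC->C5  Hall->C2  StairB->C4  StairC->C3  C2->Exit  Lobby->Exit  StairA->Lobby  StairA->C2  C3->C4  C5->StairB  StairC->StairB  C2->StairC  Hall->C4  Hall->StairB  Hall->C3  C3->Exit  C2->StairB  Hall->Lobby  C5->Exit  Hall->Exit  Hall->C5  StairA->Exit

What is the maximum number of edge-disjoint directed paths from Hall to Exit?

Assign every edge capacity 1; by Menger, the answer equals the max flow.
Path Hall→Exit (+1); total 1.
Path Hall→C2→Exit (+1); total 2.
Path Hall→C5→Exit (+1); total 3.
Path Hall→Lobby→Exit (+1); total 4.
Path Hall→C3→Exit (+1); total 5.
No residual Hall→Exit path; max flow = 5.
Certifying cut of size 5: {Hall→C2, Hall→C3, Hall→C5, Hall→Exit, Hall→Lobby}.

5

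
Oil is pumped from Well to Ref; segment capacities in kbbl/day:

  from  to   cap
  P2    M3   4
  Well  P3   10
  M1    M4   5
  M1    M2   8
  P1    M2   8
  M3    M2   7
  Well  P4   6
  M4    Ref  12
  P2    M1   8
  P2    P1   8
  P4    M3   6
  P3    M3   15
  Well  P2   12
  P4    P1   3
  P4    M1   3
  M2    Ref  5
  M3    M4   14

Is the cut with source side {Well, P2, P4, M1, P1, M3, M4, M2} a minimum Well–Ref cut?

No — its capacity is 27, but the minimum cut has capacity 17.

Given cut capacity: 10 + 12 + 5 = 27.
Augment Well→P2→M1→M4→Ref: bottleneck 5, flow now 5.
Augment Well→P2→M1→M2→Ref: bottleneck 3, flow now 8.
Augment Well→P2→P1→M2→Ref: bottleneck 2, flow now 10.
Augment Well→P2→M3→M4→Ref: bottleneck 2, flow now 12.
Augment Well→P3→M3→M4→Ref: bottleneck 5, flow now 17.
No augmenting path remains; maximum flow = 17.
In the residual graph, reachable from Well: {Well, P2, P3, P4, M1, P1, M3, M4, M2}.
Min-cut edges: M4→Ref (12), M2→Ref (5); capacity 12 + 5 = 17.
Cut capacity 27 exceeds the max flow 17, so it is not minimum.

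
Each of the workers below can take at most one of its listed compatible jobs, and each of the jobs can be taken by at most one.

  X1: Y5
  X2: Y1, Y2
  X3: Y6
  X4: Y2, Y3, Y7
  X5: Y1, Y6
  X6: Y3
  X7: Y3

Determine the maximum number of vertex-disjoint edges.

Unit-capacity flow: source→left, listed edges, right→sink; max matching = max flow.
Augmenting path X1→Y5 (+1); matched 1.
Augmenting path X2→Y1 (+1); matched 2.
Augmenting path X3→Y6 (+1); matched 3.
Augmenting path X4→Y2 (+1); matched 4.
Augmenting path X6→Y3 (+1); matched 5.
Augmenting path X5→Y1→X2→Y2→X4→Y7 (+1); matched 6.
No augmenting path remains; maximum matching = 6.
König certificate: {X1, X2, X3, X4, X5, Y3} is a vertex cover of size 6 (every listed pair touches it), so no matching can be larger.

6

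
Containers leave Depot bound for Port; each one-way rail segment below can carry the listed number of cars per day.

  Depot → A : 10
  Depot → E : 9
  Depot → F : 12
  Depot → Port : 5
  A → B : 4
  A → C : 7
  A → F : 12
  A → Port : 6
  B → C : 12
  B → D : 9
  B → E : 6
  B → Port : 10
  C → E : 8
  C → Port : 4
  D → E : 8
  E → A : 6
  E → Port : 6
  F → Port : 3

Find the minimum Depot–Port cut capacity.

Augment Depot→Port: bottleneck 5, flow now 5.
Augment Depot→A→Port: bottleneck 6, flow now 11.
Augment Depot→E→Port: bottleneck 6, flow now 17.
Augment Depot→F→Port: bottleneck 3, flow now 20.
Augment Depot→A→B→Port: bottleneck 4, flow now 24.
Augment Depot→E→A→C→Port: bottleneck 3, flow now 27.
No augmenting path remains; maximum flow = 27.
By max-flow min-cut, the minimum cut capacity equals the max flow.
In the residual graph, reachable from Depot: {Depot, F}.
Min-cut edges: Depot→A (10), Depot→E (9), Depot→Port (5), F→Port (3); capacity 10 + 9 + 5 + 3 = 27.

27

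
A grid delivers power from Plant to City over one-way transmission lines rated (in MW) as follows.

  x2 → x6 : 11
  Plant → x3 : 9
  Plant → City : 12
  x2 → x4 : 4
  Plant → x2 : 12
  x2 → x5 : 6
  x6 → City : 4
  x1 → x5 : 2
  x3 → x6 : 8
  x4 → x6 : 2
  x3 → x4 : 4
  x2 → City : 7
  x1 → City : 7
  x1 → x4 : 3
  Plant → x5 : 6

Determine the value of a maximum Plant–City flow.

Augment Plant→City: bottleneck 12, flow now 12.
Augment Plant→x2→City: bottleneck 7, flow now 19.
Augment Plant→x2→x6→City: bottleneck 4, flow now 23.
No augmenting path remains; maximum flow = 23.
In the residual graph, reachable from Plant: {Plant, x2, x3, x4, x5, x6}.
Min-cut edges: Plant→City (12), x2→City (7), x6→City (4); capacity 12 + 7 + 4 = 23.
This cut is saturated, so no flow can exceed 23.

23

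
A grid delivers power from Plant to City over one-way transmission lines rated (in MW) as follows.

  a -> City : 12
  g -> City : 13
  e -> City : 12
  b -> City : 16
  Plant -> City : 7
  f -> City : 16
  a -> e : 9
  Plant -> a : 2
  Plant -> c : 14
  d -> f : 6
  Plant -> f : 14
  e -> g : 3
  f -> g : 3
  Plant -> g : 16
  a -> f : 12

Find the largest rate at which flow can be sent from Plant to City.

36

Augment Plant→City: bottleneck 7, flow now 7.
Augment Plant→a→City: bottleneck 2, flow now 9.
Augment Plant→f→City: bottleneck 14, flow now 23.
Augment Plant→g→City: bottleneck 13, flow now 36.
No augmenting path remains; maximum flow = 36.
In the residual graph, reachable from Plant: {Plant, c, g}.
Min-cut edges: Plant→a (2), Plant→f (14), Plant→City (7), g→City (13); capacity 2 + 14 + 7 + 13 = 36.
This cut is saturated, so no flow can exceed 36.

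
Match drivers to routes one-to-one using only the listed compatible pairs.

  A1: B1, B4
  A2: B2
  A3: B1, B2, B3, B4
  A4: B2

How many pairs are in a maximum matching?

Unit-capacity flow: source→left, listed edges, right→sink; max matching = max flow.
Augmenting path A1→B1 (+1); matched 1.
Augmenting path A2→B2 (+1); matched 2.
Augmenting path A3→B3 (+1); matched 3.
No augmenting path remains; maximum matching = 3.
König certificate: {A1, A3, B2} is a vertex cover of size 3 (every listed pair touches it), so no matching can be larger.

3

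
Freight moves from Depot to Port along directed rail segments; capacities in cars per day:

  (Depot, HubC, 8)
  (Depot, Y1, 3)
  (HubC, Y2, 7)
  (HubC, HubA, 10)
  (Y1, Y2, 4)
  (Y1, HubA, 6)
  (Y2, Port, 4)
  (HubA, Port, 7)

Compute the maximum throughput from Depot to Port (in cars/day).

11

Augment Depot→HubC→Y2→Port: bottleneck 4, flow now 4.
Augment Depot→HubC→HubA→Port: bottleneck 4, flow now 8.
Augment Depot→Y1→HubA→Port: bottleneck 3, flow now 11.
No augmenting path remains; maximum flow = 11.
In the residual graph, reachable from Depot: {Depot}.
Min-cut edges: Depot→HubC (8), Depot→Y1 (3); capacity 8 + 3 = 11.
This cut is saturated, so no flow can exceed 11.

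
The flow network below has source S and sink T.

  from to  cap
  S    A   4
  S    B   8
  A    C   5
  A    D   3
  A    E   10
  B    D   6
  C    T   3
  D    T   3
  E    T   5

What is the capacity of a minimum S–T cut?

Augment S→A→C→T: bottleneck 3, flow now 3.
Augment S→A→D→T: bottleneck 1, flow now 4.
Augment S→B→D→T: bottleneck 2, flow now 6.
Augment S→B→D→A→E→T: bottleneck 1, flow now 7. (uses reverse residual edge)
No augmenting path remains; maximum flow = 7.
By max-flow min-cut, the minimum cut capacity equals the max flow.
In the residual graph, reachable from S: {S, B, D}.
Min-cut edges: S→A (4), D→T (3); capacity 4 + 3 = 7.

7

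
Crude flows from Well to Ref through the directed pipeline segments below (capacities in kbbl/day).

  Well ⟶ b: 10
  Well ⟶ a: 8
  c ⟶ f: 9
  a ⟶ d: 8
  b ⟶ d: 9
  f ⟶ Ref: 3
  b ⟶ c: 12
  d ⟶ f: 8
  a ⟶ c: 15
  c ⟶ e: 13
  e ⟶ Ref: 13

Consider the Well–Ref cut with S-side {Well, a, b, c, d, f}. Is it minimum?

Given cut capacity: 13 + 3 = 16.
Augment Well→a→c→e→Ref: bottleneck 8, flow now 8.
Augment Well→b→c→e→Ref: bottleneck 5, flow now 13.
Augment Well→b→c→f→Ref: bottleneck 3, flow now 16.
No augmenting path remains; maximum flow = 16.
Cut capacity 16 equals the max flow, so it is a minimum cut.

Yes — it is a minimum cut (capacity 16).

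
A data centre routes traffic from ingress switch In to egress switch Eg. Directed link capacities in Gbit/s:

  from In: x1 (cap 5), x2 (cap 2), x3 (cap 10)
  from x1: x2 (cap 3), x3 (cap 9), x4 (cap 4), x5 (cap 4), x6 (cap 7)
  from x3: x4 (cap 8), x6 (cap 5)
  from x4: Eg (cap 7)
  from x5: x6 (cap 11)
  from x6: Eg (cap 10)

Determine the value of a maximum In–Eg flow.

Augment In→x1→x4→Eg: bottleneck 4, flow now 4.
Augment In→x1→x6→Eg: bottleneck 1, flow now 5.
Augment In→x3→x4→Eg: bottleneck 3, flow now 8.
Augment In→x3→x6→Eg: bottleneck 5, flow now 13.
Augment In→x3→x4→x1→x6→Eg: bottleneck 2, flow now 15. (uses reverse residual edge)
No augmenting path remains; maximum flow = 15.
In the residual graph, reachable from In: {In, x2}.
Min-cut edges: In→x1 (5), In→x3 (10); capacity 5 + 10 = 15.
This cut is saturated, so no flow can exceed 15.

15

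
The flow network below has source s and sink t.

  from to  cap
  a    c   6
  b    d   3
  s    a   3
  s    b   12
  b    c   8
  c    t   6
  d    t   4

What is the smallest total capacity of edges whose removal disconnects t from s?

9

Augment s→a→c→t: bottleneck 3, flow now 3.
Augment s→b→c→t: bottleneck 3, flow now 6.
Augment s→b→d→t: bottleneck 3, flow now 9.
No augmenting path remains; maximum flow = 9.
By max-flow min-cut, the minimum cut capacity equals the max flow.
In the residual graph, reachable from s: {s, a, b, c}.
Min-cut edges: b→d (3), c→t (6); capacity 3 + 6 = 9.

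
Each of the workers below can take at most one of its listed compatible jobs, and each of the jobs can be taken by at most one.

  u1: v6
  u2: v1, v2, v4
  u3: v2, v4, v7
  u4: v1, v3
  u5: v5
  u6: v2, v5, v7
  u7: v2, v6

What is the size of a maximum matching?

7

Unit-capacity flow: source→left, listed edges, right→sink; max matching = max flow.
Augmenting path u1→v6 (+1); matched 1.
Augmenting path u2→v1 (+1); matched 2.
Augmenting path u3→v2 (+1); matched 3.
Augmenting path u4→v3 (+1); matched 4.
Augmenting path u5→v5 (+1); matched 5.
Augmenting path u6→v7 (+1); matched 6.
Augmenting path u7→v2→u3→v4 (+1); matched 7.
No augmenting path remains; maximum matching = 7.
König certificate: {u1, u2, u3, u4, u5, u6, u7} is a vertex cover of size 7 (every listed pair touches it), so no matching can be larger.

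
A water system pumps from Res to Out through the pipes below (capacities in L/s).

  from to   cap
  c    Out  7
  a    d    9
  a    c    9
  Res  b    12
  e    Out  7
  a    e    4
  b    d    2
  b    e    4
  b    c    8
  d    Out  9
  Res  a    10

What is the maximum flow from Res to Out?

Augment Res→a→c→Out: bottleneck 7, flow now 7.
Augment Res→a→d→Out: bottleneck 3, flow now 10.
Augment Res→b→d→Out: bottleneck 2, flow now 12.
Augment Res→b→e→Out: bottleneck 4, flow now 16.
Augment Res→b→c→a→d→Out: bottleneck 4, flow now 20. (uses reverse residual edge)
Augment Res→b→c→a→e→Out: bottleneck 2, flow now 22. (uses reverse residual edge)
No augmenting path remains; maximum flow = 22.
In the residual graph, reachable from Res: {Res}.
Min-cut edges: Res→a (10), Res→b (12); capacity 10 + 12 = 22.
This cut is saturated, so no flow can exceed 22.

22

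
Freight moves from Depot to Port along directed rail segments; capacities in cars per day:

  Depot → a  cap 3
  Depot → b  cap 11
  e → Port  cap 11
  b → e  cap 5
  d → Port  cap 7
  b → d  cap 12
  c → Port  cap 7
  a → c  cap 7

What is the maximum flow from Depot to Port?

14

Augment Depot→a→c→Port: bottleneck 3, flow now 3.
Augment Depot→b→d→Port: bottleneck 7, flow now 10.
Augment Depot→b→e→Port: bottleneck 4, flow now 14.
No augmenting path remains; maximum flow = 14.
In the residual graph, reachable from Depot: {Depot}.
Min-cut edges: Depot→a (3), Depot→b (11); capacity 3 + 11 = 14.
This cut is saturated, so no flow can exceed 14.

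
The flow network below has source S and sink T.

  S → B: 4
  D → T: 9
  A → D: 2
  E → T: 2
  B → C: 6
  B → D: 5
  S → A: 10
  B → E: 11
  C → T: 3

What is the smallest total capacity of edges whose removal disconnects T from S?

Augment S→A→D→T: bottleneck 2, flow now 2.
Augment S→B→C→T: bottleneck 3, flow now 5.
Augment S→B→D→T: bottleneck 1, flow now 6.
No augmenting path remains; maximum flow = 6.
By max-flow min-cut, the minimum cut capacity equals the max flow.
In the residual graph, reachable from S: {S, A}.
Min-cut edges: S→B (4), A→D (2); capacity 4 + 2 = 6.

6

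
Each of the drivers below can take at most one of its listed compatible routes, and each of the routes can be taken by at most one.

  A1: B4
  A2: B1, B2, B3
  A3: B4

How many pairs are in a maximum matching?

2

Unit-capacity flow: source→left, listed edges, right→sink; max matching = max flow.
Augmenting path A1→B4 (+1); matched 1.
Augmenting path A2→B1 (+1); matched 2.
No augmenting path remains; maximum matching = 2.
König certificate: {A2, B4} is a vertex cover of size 2 (every listed pair touches it), so no matching can be larger.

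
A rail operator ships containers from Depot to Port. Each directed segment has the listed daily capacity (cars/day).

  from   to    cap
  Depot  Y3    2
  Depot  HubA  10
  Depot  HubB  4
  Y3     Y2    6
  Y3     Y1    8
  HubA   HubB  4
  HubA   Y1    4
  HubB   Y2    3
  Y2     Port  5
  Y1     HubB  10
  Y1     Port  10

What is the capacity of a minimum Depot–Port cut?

9

Augment Depot→Y3→Y2→Port: bottleneck 2, flow now 2.
Augment Depot→HubA→Y1→Port: bottleneck 4, flow now 6.
Augment Depot→HubB→Y2→Port: bottleneck 3, flow now 9.
No augmenting path remains; maximum flow = 9.
By max-flow min-cut, the minimum cut capacity equals the max flow.
In the residual graph, reachable from Depot: {Depot, HubA, HubB}.
Min-cut edges: Depot→Y3 (2), HubA→Y1 (4), HubB→Y2 (3); capacity 2 + 4 + 3 = 9.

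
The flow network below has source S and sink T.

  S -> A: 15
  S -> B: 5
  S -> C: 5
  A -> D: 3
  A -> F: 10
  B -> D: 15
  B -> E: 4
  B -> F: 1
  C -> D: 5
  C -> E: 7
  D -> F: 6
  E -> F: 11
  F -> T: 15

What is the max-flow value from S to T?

15

Augment S→A→F→T: bottleneck 10, flow now 10.
Augment S→B→F→T: bottleneck 1, flow now 11.
Augment S→A→D→F→T: bottleneck 3, flow now 14.
Augment S→B→D→F→T: bottleneck 1, flow now 15.
No augmenting path remains; maximum flow = 15.
In the residual graph, reachable from S: {S, A, B, C, D, E, F}.
Min-cut edges: F→T (15); capacity 15 = 15.
This cut is saturated, so no flow can exceed 15.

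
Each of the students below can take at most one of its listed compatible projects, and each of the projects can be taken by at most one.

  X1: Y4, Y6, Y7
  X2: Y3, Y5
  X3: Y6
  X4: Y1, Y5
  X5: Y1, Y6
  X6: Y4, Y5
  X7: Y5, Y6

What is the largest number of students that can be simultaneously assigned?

6

Unit-capacity flow: source→left, listed edges, right→sink; max matching = max flow.
Augmenting path X1→Y4 (+1); matched 1.
Augmenting path X2→Y3 (+1); matched 2.
Augmenting path X3→Y6 (+1); matched 3.
Augmenting path X4→Y1 (+1); matched 4.
Augmenting path X6→Y5 (+1); matched 5.
Augmenting path X7→Y5→X6→Y4→X1→Y7 (+1); matched 6.
No augmenting path remains; maximum matching = 6.
König certificate: {X1, X2, X6, Y1, Y5, Y6} is a vertex cover of size 6 (every listed pair touches it), so no matching can be larger.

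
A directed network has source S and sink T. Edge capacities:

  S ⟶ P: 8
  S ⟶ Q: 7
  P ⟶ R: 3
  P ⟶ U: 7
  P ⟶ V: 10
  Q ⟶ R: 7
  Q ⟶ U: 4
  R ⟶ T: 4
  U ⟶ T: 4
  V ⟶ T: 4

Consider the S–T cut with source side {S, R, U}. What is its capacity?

23

Edges leaving {S, R, U}: S→P (8), S→Q (7), R→T (4), U→T (4).
Cut capacity = 8 + 7 + 4 + 4 = 23.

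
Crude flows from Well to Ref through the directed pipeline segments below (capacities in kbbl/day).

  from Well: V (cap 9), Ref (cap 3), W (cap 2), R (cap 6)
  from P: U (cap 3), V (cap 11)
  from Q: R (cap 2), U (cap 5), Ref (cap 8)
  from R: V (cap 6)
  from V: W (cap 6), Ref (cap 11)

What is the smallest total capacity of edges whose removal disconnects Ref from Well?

Augment Well→Ref: bottleneck 3, flow now 3.
Augment Well→V→Ref: bottleneck 9, flow now 12.
Augment Well→R→V→Ref: bottleneck 2, flow now 14.
No augmenting path remains; maximum flow = 14.
By max-flow min-cut, the minimum cut capacity equals the max flow.
In the residual graph, reachable from Well: {Well, R, V, W}.
Min-cut edges: Well→Ref (3), V→Ref (11); capacity 3 + 11 = 14.

14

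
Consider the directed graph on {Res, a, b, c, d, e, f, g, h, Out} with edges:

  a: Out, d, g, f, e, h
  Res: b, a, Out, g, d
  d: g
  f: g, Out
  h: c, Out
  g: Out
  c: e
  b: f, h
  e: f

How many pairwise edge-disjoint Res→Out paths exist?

4

Assign every edge capacity 1; by Menger, the answer equals the max flow.
Path Res→Out (+1); total 1.
Path Res→a→Out (+1); total 2.
Path Res→g→Out (+1); total 3.
Path Res→b→f→Out (+1); total 4.
No residual Res→Out path; max flow = 4.
Certifying cut of size 4: {Res→Out, Res→a, Res→b, g→Out}.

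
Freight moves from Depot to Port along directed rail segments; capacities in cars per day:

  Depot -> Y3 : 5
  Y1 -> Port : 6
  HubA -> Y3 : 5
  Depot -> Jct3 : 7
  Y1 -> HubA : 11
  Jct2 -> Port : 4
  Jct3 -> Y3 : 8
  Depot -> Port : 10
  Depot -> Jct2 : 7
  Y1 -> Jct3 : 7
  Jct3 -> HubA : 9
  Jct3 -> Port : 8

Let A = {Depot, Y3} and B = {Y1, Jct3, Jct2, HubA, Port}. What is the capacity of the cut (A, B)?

24

Edges leaving {Depot, Y3}: Depot→Jct3 (7), Depot→Jct2 (7), Depot→Port (10).
Cut capacity = 7 + 7 + 10 = 24.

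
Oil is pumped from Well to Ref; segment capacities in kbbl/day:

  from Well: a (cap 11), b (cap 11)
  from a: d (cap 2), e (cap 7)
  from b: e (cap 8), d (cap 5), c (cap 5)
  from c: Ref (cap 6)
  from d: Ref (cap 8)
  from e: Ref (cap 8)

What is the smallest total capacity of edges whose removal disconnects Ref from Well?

Augment Well→a→d→Ref: bottleneck 2, flow now 2.
Augment Well→a→e→Ref: bottleneck 7, flow now 9.
Augment Well→b→c→Ref: bottleneck 5, flow now 14.
Augment Well→b→d→Ref: bottleneck 5, flow now 19.
Augment Well→b→e→Ref: bottleneck 1, flow now 20.
No augmenting path remains; maximum flow = 20.
By max-flow min-cut, the minimum cut capacity equals the max flow.
In the residual graph, reachable from Well: {Well, a}.
Min-cut edges: Well→b (11), a→d (2), a→e (7); capacity 11 + 2 + 7 = 20.

20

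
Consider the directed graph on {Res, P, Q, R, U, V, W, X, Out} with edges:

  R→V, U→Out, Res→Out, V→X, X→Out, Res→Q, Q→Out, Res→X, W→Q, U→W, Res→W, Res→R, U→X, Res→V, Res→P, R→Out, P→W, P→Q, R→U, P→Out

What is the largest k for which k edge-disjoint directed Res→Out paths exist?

Assign every edge capacity 1; by Menger, the answer equals the max flow.
Path Res→Out (+1); total 1.
Path Res→P→Out (+1); total 2.
Path Res→Q→Out (+1); total 3.
Path Res→R→Out (+1); total 4.
Path Res→X→Out (+1); total 5.
No residual Res→Out path; max flow = 5.
Certifying cut of size 5: {Q→Out, Res→Out, Res→P, Res→R, X→Out}.

5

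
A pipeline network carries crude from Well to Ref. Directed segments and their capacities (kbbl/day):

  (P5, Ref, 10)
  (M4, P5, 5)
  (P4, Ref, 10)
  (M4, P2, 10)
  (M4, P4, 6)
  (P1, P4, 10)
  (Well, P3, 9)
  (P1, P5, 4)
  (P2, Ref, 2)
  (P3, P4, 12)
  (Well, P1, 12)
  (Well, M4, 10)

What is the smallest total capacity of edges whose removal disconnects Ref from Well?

21

Augment Well→P1→P4→Ref: bottleneck 10, flow now 10.
Augment Well→P1→P5→Ref: bottleneck 2, flow now 12.
Augment Well→M4→P2→Ref: bottleneck 2, flow now 14.
Augment Well→M4→P5→Ref: bottleneck 5, flow now 19.
Augment Well→P3→P4→P1→P5→Ref: bottleneck 2, flow now 21. (uses reverse residual edge)
No augmenting path remains; maximum flow = 21.
By max-flow min-cut, the minimum cut capacity equals the max flow.
In the residual graph, reachable from Well: {Well, P1, P3, M4, P2, P4}.
Min-cut edges: P1→P5 (4), M4→P5 (5), P2→Ref (2), P4→Ref (10); capacity 4 + 5 + 2 + 10 = 21.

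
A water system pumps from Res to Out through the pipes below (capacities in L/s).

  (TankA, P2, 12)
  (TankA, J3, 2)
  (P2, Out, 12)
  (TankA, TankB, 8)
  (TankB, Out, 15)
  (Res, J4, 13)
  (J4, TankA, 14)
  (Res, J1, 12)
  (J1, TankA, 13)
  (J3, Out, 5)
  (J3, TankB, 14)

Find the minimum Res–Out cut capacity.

Augment Res→J4→TankA→P2→Out: bottleneck 12, flow now 12.
Augment Res→J4→TankA→TankB→Out: bottleneck 1, flow now 13.
Augment Res→J1→TankA→TankB→Out: bottleneck 7, flow now 20.
Augment Res→J1→TankA→J3→Out: bottleneck 2, flow now 22.
No augmenting path remains; maximum flow = 22.
By max-flow min-cut, the minimum cut capacity equals the max flow.
In the residual graph, reachable from Res: {Res, J4, J1, TankA}.
Min-cut edges: TankA→P2 (12), TankA→TankB (8), TankA→J3 (2); capacity 12 + 8 + 2 = 22.

22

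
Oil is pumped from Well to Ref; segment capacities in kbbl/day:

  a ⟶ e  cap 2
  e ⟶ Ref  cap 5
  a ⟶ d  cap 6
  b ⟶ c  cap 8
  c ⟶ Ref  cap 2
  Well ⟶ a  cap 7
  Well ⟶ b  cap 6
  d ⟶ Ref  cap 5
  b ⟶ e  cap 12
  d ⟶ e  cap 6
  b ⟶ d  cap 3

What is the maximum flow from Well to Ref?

12

Augment Well→a→d→Ref: bottleneck 5, flow now 5.
Augment Well→a→e→Ref: bottleneck 2, flow now 7.
Augment Well→b→c→Ref: bottleneck 2, flow now 9.
Augment Well→b→e→Ref: bottleneck 3, flow now 12.
No augmenting path remains; maximum flow = 12.
In the residual graph, reachable from Well: {Well, a, b, c, d, e}.
Min-cut edges: c→Ref (2), d→Ref (5), e→Ref (5); capacity 2 + 5 + 5 = 12.
This cut is saturated, so no flow can exceed 12.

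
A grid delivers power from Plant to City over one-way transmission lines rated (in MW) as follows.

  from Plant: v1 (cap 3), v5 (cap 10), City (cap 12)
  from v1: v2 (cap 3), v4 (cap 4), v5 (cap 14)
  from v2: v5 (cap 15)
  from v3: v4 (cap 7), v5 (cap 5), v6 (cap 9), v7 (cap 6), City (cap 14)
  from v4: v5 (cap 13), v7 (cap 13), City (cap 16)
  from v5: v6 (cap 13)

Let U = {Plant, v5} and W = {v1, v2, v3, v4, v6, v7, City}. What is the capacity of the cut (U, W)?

Edges leaving {Plant, v5}: Plant→v1 (3), Plant→City (12), v5→v6 (13).
Cut capacity = 3 + 12 + 13 = 28.

28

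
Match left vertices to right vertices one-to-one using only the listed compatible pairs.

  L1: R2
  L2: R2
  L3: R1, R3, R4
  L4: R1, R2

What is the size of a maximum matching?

Unit-capacity flow: source→left, listed edges, right→sink; max matching = max flow.
Augmenting path L1→R2 (+1); matched 1.
Augmenting path L3→R1 (+1); matched 2.
Augmenting path L4→R1→L3→R3 (+1); matched 3.
No augmenting path remains; maximum matching = 3.
König certificate: {L3, L4, R2} is a vertex cover of size 3 (every listed pair touches it), so no matching can be larger.

3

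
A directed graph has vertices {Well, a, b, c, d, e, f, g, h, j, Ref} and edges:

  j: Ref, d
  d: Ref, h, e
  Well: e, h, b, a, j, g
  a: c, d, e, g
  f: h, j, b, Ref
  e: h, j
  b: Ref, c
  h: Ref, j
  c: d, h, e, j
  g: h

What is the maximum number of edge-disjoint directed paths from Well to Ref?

4

Assign every edge capacity 1; by Menger, the answer equals the max flow.
Path Well→b→Ref (+1); total 1.
Path Well→h→Ref (+1); total 2.
Path Well→j→Ref (+1); total 3.
Path Well→a→d→Ref (+1); total 4.
No residual Well→Ref path; max flow = 4.
Certifying cut of size 4: {Well→b, d→Ref, h→Ref, j→Ref}.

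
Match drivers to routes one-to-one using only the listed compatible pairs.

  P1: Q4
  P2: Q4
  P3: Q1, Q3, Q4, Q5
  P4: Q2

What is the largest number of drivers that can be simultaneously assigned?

Unit-capacity flow: source→left, listed edges, right→sink; max matching = max flow.
Augmenting path P1→Q4 (+1); matched 1.
Augmenting path P3→Q1 (+1); matched 2.
Augmenting path P4→Q2 (+1); matched 3.
No augmenting path remains; maximum matching = 3.
König certificate: {P3, P4, Q4} is a vertex cover of size 3 (every listed pair touches it), so no matching can be larger.

3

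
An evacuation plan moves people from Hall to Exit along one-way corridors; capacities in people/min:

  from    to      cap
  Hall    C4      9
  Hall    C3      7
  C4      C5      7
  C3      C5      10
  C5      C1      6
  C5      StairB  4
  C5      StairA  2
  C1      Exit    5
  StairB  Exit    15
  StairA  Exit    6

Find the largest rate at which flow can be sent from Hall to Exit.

Augment Hall→C4→C5→C1→Exit: bottleneck 5, flow now 5.
Augment Hall→C4→C5→StairB→Exit: bottleneck 2, flow now 7.
Augment Hall→C3→C5→StairB→Exit: bottleneck 2, flow now 9.
Augment Hall→C3→C5→StairA→Exit: bottleneck 2, flow now 11.
No augmenting path remains; maximum flow = 11.
In the residual graph, reachable from Hall: {Hall, C4, C3, C5, C1}.
Min-cut edges: C5→StairB (4), C5→StairA (2), C1→Exit (5); capacity 4 + 2 + 5 = 11.
This cut is saturated, so no flow can exceed 11.

11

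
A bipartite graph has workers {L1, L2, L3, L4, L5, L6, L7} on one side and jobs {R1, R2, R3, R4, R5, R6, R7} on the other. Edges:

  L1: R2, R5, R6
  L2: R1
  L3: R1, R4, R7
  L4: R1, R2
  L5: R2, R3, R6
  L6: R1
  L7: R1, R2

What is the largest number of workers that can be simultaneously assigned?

Unit-capacity flow: source→left, listed edges, right→sink; max matching = max flow.
Augmenting path L1→R2 (+1); matched 1.
Augmenting path L2→R1 (+1); matched 2.
Augmenting path L3→R4 (+1); matched 3.
Augmenting path L5→R3 (+1); matched 4.
Augmenting path L4→R2→L1→R5 (+1); matched 5.
No augmenting path remains; maximum matching = 5.
König certificate: {L1, L3, L5, R1, R2} is a vertex cover of size 5 (every listed pair touches it), so no matching can be larger.

5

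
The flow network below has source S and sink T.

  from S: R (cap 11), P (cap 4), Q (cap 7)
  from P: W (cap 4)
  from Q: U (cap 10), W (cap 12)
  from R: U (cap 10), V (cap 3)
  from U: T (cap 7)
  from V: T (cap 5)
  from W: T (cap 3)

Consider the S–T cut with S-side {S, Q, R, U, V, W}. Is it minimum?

Given cut capacity: 4 + 7 + 5 + 3 = 19.
Augment S→P→W→T: bottleneck 3, flow now 3.
Augment S→Q→U→T: bottleneck 7, flow now 10.
Augment S→R→V→T: bottleneck 3, flow now 13.
No augmenting path remains; maximum flow = 13.
In the residual graph, reachable from S: {S, P, Q, R, U, W}.
Min-cut edges: R→V (3), U→T (7), W→T (3); capacity 3 + 7 + 3 = 13.
Cut capacity 19 exceeds the max flow 13, so it is not minimum.

No — its capacity is 19, but the minimum cut has capacity 13.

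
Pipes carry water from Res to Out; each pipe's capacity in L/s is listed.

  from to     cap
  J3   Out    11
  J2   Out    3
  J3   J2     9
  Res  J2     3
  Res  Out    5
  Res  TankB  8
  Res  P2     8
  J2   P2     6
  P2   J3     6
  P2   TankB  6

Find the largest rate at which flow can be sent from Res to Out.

14

Augment Res→Out: bottleneck 5, flow now 5.
Augment Res→J2→Out: bottleneck 3, flow now 8.
Augment Res→P2→J3→Out: bottleneck 6, flow now 14.
No augmenting path remains; maximum flow = 14.
In the residual graph, reachable from Res: {Res, P2, TankB}.
Min-cut edges: Res→J2 (3), Res→Out (5), P2→J3 (6); capacity 3 + 5 + 6 = 14.
This cut is saturated, so no flow can exceed 14.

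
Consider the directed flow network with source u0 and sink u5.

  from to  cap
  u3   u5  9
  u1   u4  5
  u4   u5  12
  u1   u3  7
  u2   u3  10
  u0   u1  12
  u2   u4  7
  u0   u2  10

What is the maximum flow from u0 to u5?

21

Augment u0→u1→u3→u5: bottleneck 7, flow now 7.
Augment u0→u1→u4→u5: bottleneck 5, flow now 12.
Augment u0→u2→u3→u5: bottleneck 2, flow now 14.
Augment u0→u2→u4→u5: bottleneck 7, flow now 21.
No augmenting path remains; maximum flow = 21.
In the residual graph, reachable from u0: {u0, u1, u2, u3}.
Min-cut edges: u1→u4 (5), u2→u4 (7), u3→u5 (9); capacity 5 + 7 + 9 = 21.
This cut is saturated, so no flow can exceed 21.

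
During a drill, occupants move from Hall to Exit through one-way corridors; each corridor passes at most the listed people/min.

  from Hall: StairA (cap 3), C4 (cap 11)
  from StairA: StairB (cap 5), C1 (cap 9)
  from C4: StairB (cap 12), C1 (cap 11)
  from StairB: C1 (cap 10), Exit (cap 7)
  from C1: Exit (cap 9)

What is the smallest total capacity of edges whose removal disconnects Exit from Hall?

Augment Hall→StairA→StairB→Exit: bottleneck 3, flow now 3.
Augment Hall→C4→StairB→Exit: bottleneck 4, flow now 7.
Augment Hall→C4→C1→Exit: bottleneck 7, flow now 14.
No augmenting path remains; maximum flow = 14.
By max-flow min-cut, the minimum cut capacity equals the max flow.
In the residual graph, reachable from Hall: {Hall}.
Min-cut edges: Hall→StairA (3), Hall→C4 (11); capacity 3 + 11 = 14.

14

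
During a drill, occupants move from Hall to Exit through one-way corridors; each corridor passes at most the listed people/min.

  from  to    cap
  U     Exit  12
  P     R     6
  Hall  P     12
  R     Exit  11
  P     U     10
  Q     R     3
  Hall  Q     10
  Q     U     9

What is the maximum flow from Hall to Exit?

21

Augment Hall→P→R→Exit: bottleneck 6, flow now 6.
Augment Hall→P→U→Exit: bottleneck 6, flow now 12.
Augment Hall→Q→R→Exit: bottleneck 3, flow now 15.
Augment Hall→Q→U→Exit: bottleneck 6, flow now 21.
No augmenting path remains; maximum flow = 21.
In the residual graph, reachable from Hall: {Hall, P, Q, U}.
Min-cut edges: P→R (6), Q→R (3), U→Exit (12); capacity 6 + 3 + 12 = 21.
This cut is saturated, so no flow can exceed 21.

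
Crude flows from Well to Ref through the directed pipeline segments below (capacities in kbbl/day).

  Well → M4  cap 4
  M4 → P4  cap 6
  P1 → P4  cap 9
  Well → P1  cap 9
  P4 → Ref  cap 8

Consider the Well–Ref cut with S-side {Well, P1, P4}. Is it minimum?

Given cut capacity: 4 + 8 = 12.
Augment Well→M4→P4→Ref: bottleneck 4, flow now 4.
Augment Well→P1→P4→Ref: bottleneck 4, flow now 8.
No augmenting path remains; maximum flow = 8.
In the residual graph, reachable from Well: {Well, M4, P1, P4}.
Min-cut edges: P4→Ref (8); capacity 8 = 8.
Cut capacity 12 exceeds the max flow 8, so it is not minimum.

No — its capacity is 12, but the minimum cut has capacity 8.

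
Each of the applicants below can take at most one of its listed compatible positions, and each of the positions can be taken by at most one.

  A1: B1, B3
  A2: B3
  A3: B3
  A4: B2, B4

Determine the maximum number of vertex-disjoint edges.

Unit-capacity flow: source→left, listed edges, right→sink; max matching = max flow.
Augmenting path A1→B1 (+1); matched 1.
Augmenting path A2→B3 (+1); matched 2.
Augmenting path A4→B2 (+1); matched 3.
No augmenting path remains; maximum matching = 3.
König certificate: {A1, A4, B3} is a vertex cover of size 3 (every listed pair touches it), so no matching can be larger.

3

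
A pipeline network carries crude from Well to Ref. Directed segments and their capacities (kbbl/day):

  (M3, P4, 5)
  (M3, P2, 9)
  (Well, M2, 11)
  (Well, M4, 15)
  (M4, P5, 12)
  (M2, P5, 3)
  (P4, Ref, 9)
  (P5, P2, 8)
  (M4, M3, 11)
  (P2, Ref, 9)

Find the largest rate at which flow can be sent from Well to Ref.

14

Augment Well→M2→P5→P2→Ref: bottleneck 3, flow now 3.
Augment Well→M4→P5→P2→Ref: bottleneck 5, flow now 8.
Augment Well→M4→M3→P2→Ref: bottleneck 1, flow now 9.
Augment Well→M4→M3→P4→Ref: bottleneck 5, flow now 14.
No augmenting path remains; maximum flow = 14.
In the residual graph, reachable from Well: {Well, M2, M4, P5, M3, P2}.
Min-cut edges: M3→P4 (5), P2→Ref (9); capacity 5 + 9 = 14.
This cut is saturated, so no flow can exceed 14.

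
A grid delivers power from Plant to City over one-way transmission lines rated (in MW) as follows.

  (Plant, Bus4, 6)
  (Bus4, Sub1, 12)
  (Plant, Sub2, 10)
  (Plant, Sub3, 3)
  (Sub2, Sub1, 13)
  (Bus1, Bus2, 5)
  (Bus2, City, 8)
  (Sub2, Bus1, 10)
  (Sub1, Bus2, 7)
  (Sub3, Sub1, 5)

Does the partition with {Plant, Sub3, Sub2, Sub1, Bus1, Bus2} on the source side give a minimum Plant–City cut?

Given cut capacity: 6 + 8 = 14.
Augment Plant→Sub3→Sub1→Bus2→City: bottleneck 3, flow now 3.
Augment Plant→Sub2→Sub1→Bus2→City: bottleneck 4, flow now 7.
Augment Plant→Sub2→Bus1→Bus2→City: bottleneck 1, flow now 8.
No augmenting path remains; maximum flow = 8.
In the residual graph, reachable from Plant: {Plant, Sub3, Sub2, Bus4, Sub1, Bus1, Bus2}.
Min-cut edges: Bus2→City (8); capacity 8 = 8.
Cut capacity 14 exceeds the max flow 8, so it is not minimum.

No — its capacity is 14, but the minimum cut has capacity 8.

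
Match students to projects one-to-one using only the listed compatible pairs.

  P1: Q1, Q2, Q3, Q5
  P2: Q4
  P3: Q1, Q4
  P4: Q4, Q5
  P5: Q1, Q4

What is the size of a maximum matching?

4

Unit-capacity flow: source→left, listed edges, right→sink; max matching = max flow.
Augmenting path P1→Q1 (+1); matched 1.
Augmenting path P2→Q4 (+1); matched 2.
Augmenting path P4→Q5 (+1); matched 3.
Augmenting path P3→Q1→P1→Q2 (+1); matched 4.
No augmenting path remains; maximum matching = 4.
König certificate: {P1, P4, Q1, Q4} is a vertex cover of size 4 (every listed pair touches it), so no matching can be larger.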